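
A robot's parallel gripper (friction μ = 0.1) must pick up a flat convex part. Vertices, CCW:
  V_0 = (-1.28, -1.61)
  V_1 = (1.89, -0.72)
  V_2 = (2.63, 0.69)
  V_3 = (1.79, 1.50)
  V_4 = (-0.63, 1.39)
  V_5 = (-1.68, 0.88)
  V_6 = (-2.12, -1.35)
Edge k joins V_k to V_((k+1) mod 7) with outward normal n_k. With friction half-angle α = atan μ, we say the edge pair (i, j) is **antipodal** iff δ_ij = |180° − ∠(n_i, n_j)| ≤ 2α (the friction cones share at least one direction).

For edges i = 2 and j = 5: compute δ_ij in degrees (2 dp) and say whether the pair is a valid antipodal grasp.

δ = 57.20°, invalid

α = atan 0.1 = 5.71°;  2α = 11.42°
edge 2: e_2 = (-0.84, +0.81);  n_2 = (+0.6941, +0.7198)
edge 5: e_5 = (-0.44, -2.23);  n_5 = (-0.9811, +0.1936)
∠(n_2, n_5) = 122.80°
δ = |180° − 122.80°| = 57.20°
57.20° > 2α = 11.42°  →  invalid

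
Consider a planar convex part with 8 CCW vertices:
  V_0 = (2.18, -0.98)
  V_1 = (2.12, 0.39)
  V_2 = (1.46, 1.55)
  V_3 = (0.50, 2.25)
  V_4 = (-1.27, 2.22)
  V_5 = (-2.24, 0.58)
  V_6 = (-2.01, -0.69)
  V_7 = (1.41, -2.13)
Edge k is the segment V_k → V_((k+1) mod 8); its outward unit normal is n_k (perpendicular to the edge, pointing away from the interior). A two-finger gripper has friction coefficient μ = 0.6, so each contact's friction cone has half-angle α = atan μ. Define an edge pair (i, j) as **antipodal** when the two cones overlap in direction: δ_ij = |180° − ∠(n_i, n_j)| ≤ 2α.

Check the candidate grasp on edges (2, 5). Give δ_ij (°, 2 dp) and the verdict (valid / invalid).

δ = 43.64°, valid

α = atan 0.6 = 30.96°;  2α = 61.93°
edge 2: e_2 = (-0.96, +0.70);  n_2 = (+0.5892, +0.8080)
edge 5: e_5 = (+0.23, -1.27);  n_5 = (-0.9840, -0.1782)
∠(n_2, n_5) = 136.36°
δ = |180° − 136.36°| = 43.64°
43.64° ≤ 2α = 61.93°  →  valid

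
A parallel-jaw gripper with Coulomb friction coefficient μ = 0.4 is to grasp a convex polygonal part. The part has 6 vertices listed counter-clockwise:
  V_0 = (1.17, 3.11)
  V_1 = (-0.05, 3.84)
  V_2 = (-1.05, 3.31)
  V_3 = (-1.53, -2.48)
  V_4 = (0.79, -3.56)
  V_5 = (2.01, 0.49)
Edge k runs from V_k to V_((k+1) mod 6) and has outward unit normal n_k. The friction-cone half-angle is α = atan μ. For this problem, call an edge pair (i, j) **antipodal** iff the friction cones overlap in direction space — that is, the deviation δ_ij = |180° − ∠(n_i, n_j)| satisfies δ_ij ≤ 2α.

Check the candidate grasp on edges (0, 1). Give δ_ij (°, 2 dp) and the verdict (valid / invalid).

α = atan 0.4 = 21.80°;  2α = 43.60°
edge 0: e_0 = (-1.22, +0.73);  n_0 = (+0.5135, +0.8581)
edge 1: e_1 = (-1.00, -0.53);  n_1 = (-0.4683, +0.8836)
∠(n_0, n_1) = 58.82°
δ = |180° − 58.82°| = 121.18°
121.18° > 2α = 43.60°  →  invalid

δ = 121.18°, invalid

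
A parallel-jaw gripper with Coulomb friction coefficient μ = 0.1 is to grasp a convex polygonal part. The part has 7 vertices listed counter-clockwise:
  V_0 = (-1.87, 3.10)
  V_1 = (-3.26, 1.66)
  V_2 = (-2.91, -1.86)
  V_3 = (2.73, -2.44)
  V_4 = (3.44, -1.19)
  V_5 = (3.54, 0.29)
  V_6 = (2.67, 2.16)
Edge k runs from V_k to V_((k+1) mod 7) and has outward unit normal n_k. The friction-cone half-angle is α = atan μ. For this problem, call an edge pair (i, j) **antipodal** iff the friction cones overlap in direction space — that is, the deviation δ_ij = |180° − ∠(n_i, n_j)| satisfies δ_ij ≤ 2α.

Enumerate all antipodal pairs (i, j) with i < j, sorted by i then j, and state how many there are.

count = 2; pairs: (1,4), (2,6)

α = atan 0.1 = 5.71°;  2α = 11.42°
n_0 = (-0.7195, +0.6945)
n_1 = (-0.9951, -0.0989)
n_2 = (-0.1023, -0.9948)
n_3 = (+0.8695, -0.4939)
n_4 = (+0.9977, -0.0674)
n_5 = (+0.9067, +0.4218)
n_6 = (+0.2027, +0.9792)
  (0,1): δ = 130.33°  ·
  (0,2): δ = 51.88°  ·
  (0,3): δ = 14.39°  ·
  (0,4): δ = 40.12°  ·
  (0,5): δ = 68.94°  ·
  (0,6): δ = 122.29°  ·
  (1,2): δ = 101.55°  ·
  (1,3): δ = 35.27°  ·
  (1,4): δ = 9.54°  ✓
  (1,5): δ = 19.27°  ·
  (1,6): δ = 72.62°  ·
  (2,3): δ = 113.73°  ·
  (2,4): δ = 87.99°  ·
  (2,5): δ = 59.18°  ·
  (2,6): δ = 5.83°  ✓
  (3,4): δ = 154.27°  ·
  (3,5): δ = 125.45°  ·
  (3,6): δ = 72.10°  ·
  (4,5): δ = 151.18°  ·
  (4,6): δ = 97.83°  ·
  (5,6): δ = 126.65°  ·
antipodal pairs: 2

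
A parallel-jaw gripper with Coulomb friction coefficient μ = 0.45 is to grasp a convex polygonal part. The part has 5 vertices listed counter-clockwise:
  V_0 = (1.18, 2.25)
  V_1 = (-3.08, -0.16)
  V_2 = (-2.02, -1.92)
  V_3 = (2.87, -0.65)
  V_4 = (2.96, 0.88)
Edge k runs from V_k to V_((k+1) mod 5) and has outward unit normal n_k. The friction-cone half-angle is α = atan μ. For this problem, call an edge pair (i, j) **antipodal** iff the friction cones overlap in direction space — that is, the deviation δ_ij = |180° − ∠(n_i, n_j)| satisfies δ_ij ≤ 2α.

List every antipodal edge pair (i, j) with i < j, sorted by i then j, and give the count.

count = 3; pairs: (0,2), (1,3), (1,4)

α = atan 0.45 = 24.23°;  2α = 48.46°
n_0 = (-0.4924, +0.8704)
n_1 = (-0.8566, -0.5159)
n_2 = (+0.2514, -0.9679)
n_3 = (+0.9983, -0.0587)
n_4 = (+0.6099, +0.7925)
  (0,1): δ = 88.44°  ·
  (0,2): δ = 14.94°  ✓
  (0,3): δ = 57.14°  ·
  (0,4): δ = 112.92°  ·
  (1,2): δ = 106.50°  ·
  (1,3): δ = 34.43°  ✓
  (1,4): δ = 21.36°  ✓
  (2,3): δ = 107.93°  ·
  (2,4): δ = 52.14°  ·
  (3,4): δ = 124.22°  ·
antipodal pairs: 3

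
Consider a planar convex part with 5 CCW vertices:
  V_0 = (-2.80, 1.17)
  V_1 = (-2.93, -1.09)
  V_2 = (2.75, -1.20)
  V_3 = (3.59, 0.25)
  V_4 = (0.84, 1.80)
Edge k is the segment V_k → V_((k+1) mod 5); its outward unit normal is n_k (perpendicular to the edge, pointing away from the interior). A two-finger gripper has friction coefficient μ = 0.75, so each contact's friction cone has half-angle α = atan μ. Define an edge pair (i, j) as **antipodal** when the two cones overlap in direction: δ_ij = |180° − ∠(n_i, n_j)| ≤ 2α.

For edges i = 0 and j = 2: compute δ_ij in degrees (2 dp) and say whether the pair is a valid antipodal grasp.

α = atan 0.75 = 36.87°;  2α = 73.74°
edge 0: e_0 = (-0.13, -2.26);  n_0 = (-0.9983, +0.0574)
edge 2: e_2 = (+0.84, +1.45);  n_2 = (+0.8653, -0.5013)
∠(n_0, n_2) = 153.21°
δ = |180° − 153.21°| = 26.79°
26.79° ≤ 2α = 73.74°  →  valid

δ = 26.79°, valid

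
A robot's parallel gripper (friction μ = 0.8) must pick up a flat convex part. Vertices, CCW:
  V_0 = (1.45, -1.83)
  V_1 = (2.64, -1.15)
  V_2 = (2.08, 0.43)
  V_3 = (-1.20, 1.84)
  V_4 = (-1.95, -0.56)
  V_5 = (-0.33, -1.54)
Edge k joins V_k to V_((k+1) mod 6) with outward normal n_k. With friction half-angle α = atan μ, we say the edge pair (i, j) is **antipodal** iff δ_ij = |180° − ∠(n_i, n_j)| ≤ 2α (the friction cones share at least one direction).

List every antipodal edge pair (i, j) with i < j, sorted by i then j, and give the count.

α = atan 0.8 = 38.66°;  2α = 77.32°
n_0 = (+0.4961, -0.8682)
n_1 = (+0.9425, +0.3341)
n_2 = (+0.3949, +0.9187)
n_3 = (-0.9545, +0.2983)
n_4 = (-0.5176, -0.8556)
n_5 = (-0.1608, -0.9870)
  (0,1): δ = 100.23°  ·
  (0,2): δ = 53.01°  ✓
  (0,3): δ = 42.90°  ✓
  (0,4): δ = 119.08°  ·
  (0,5): δ = 141.00°  ·
  (1,2): δ = 132.78°  ·
  (1,3): δ = 36.87°  ✓
  (1,4): δ = 39.31°  ✓
  (1,5): δ = 61.23°  ✓
  (2,3): δ = 84.09°  ·
  (2,4): δ = 7.91°  ✓
  (2,5): δ = 14.01°  ✓
  (3,4): δ = 103.82°  ·
  (3,5): δ = 81.90°  ·
  (4,5): δ = 158.08°  ·
antipodal pairs: 7

count = 7; pairs: (0,2), (0,3), (1,3), (1,4), (1,5), (2,4), (2,5)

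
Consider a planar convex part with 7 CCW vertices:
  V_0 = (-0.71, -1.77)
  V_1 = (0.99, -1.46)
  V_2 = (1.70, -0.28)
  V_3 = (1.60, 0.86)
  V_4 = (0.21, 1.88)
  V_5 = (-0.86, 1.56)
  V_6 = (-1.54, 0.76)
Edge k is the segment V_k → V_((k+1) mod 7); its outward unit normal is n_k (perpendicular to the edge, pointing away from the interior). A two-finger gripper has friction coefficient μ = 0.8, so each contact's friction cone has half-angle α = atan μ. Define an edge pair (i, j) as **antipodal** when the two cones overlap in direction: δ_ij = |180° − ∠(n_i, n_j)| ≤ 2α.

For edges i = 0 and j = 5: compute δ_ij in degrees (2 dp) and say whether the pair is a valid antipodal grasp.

α = atan 0.8 = 38.66°;  2α = 77.32°
edge 0: e_0 = (+1.70, +0.31);  n_0 = (+0.1794, -0.9838)
edge 5: e_5 = (-0.68, -0.80);  n_5 = (-0.7619, +0.6476)
∠(n_0, n_5) = 140.70°
δ = |180° − 140.70°| = 39.30°
39.30° ≤ 2α = 77.32°  →  valid

δ = 39.30°, valid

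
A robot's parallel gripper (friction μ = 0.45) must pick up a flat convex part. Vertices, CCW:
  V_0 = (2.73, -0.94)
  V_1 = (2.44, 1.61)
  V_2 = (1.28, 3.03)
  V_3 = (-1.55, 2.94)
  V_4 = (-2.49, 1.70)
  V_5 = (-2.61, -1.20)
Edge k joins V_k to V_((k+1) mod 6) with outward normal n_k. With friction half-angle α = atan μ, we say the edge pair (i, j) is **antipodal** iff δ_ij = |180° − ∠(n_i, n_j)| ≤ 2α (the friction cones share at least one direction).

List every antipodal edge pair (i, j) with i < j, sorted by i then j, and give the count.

α = atan 0.45 = 24.23°;  2α = 48.46°
n_0 = (+0.9936, +0.1130)
n_1 = (+0.7744, +0.6326)
n_2 = (-0.0318, +0.9995)
n_3 = (-0.7969, +0.6041)
n_4 = (-0.9991, +0.0413)
n_5 = (+0.0486, -0.9988)
  (0,1): δ = 147.24°  ·
  (0,2): δ = 94.67°  ·
  (0,3): δ = 43.65°  ✓
  (0,4): δ = 8.86°  ✓
  (0,5): δ = 86.30°  ·
  (1,2): δ = 127.42°  ·
  (1,3): δ = 76.41°  ·
  (1,4): δ = 41.61°  ✓
  (1,5): δ = 53.54°  ·
  (2,3): δ = 128.99°  ·
  (2,4): δ = 94.19°  ·
  (2,5): δ = 0.97°  ✓
  (3,4): δ = 145.21°  ·
  (3,5): δ = 50.05°  ·
  (4,5): δ = 84.84°  ·
antipodal pairs: 4

count = 4; pairs: (0,3), (0,4), (1,4), (2,5)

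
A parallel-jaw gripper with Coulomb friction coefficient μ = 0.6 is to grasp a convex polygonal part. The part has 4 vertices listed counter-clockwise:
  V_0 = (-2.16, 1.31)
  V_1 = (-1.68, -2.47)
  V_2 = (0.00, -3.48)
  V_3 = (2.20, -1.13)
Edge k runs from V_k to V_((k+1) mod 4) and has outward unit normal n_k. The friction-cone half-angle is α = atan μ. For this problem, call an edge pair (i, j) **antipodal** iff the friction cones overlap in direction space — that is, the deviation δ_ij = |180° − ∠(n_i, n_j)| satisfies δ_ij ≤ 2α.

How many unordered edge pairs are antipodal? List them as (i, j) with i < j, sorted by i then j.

α = atan 0.6 = 30.96°;  2α = 61.93°
n_0 = (-0.9920, -0.1260)
n_1 = (-0.5152, -0.8570)
n_2 = (+0.7300, -0.6834)
n_3 = (+0.4884, +0.8726)
  (0,1): δ = 128.25°  ·
  (0,2): δ = 50.35°  ✓
  (0,3): δ = 53.53°  ✓
  (1,2): δ = 102.10°  ·
  (1,3): δ = 1.78°  ✓
  (2,3): δ = 76.12°  ·
antipodal pairs: 3

count = 3; pairs: (0,2), (0,3), (1,3)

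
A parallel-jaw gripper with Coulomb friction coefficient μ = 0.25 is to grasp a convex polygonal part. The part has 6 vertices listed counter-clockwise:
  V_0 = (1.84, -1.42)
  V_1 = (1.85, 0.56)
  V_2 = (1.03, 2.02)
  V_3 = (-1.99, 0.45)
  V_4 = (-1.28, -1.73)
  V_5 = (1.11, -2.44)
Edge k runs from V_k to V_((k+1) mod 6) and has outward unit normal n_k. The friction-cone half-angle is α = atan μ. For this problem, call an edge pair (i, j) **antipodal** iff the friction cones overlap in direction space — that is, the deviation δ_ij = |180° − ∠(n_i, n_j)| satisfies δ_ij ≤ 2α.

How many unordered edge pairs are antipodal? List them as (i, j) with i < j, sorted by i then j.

count = 3; pairs: (0,3), (1,3), (2,5)

α = atan 0.25 = 14.04°;  2α = 28.07°
n_0 = (+1.0000, -0.0051)
n_1 = (+0.8719, +0.4897)
n_2 = (-0.4613, +0.8873)
n_3 = (-0.9508, -0.3097)
n_4 = (-0.2848, -0.9586)
n_5 = (+0.8132, -0.5820)
  (0,1): δ = 150.39°  ·
  (0,2): δ = 62.24°  ·
  (0,3): δ = 18.33°  ✓
  (0,4): δ = 73.74°  ·
  (0,5): δ = 144.70°  ·
  (1,2): δ = 91.85°  ·
  (1,3): δ = 11.28°  ✓
  (1,4): δ = 44.13°  ·
  (1,5): δ = 115.09°  ·
  (2,3): δ = 99.43°  ·
  (2,4): δ = 44.01°  ·
  (2,5): δ = 26.94°  ✓
  (3,4): δ = 124.58°  ·
  (3,5): δ = 53.63°  ·
  (4,5): δ = 109.05°  ·
antipodal pairs: 3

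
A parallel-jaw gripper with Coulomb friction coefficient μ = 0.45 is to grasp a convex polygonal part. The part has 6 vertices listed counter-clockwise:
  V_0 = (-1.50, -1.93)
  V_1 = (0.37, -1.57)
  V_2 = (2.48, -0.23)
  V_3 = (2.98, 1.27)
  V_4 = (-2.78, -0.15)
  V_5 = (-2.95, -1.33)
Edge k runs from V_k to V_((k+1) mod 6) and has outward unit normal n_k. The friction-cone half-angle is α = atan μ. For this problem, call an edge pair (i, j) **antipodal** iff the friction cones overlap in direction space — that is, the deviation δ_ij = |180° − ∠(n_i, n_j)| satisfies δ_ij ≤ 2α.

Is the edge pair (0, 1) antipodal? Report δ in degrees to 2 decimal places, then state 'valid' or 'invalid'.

δ = 158.48°, invalid

α = atan 0.45 = 24.23°;  2α = 48.46°
edge 0: e_0 = (+1.87, +0.36);  n_0 = (+0.1890, -0.9820)
edge 1: e_1 = (+2.11, +1.34);  n_1 = (+0.5361, -0.8442)
∠(n_0, n_1) = 21.52°
δ = |180° − 21.52°| = 158.48°
158.48° > 2α = 48.46°  →  invalid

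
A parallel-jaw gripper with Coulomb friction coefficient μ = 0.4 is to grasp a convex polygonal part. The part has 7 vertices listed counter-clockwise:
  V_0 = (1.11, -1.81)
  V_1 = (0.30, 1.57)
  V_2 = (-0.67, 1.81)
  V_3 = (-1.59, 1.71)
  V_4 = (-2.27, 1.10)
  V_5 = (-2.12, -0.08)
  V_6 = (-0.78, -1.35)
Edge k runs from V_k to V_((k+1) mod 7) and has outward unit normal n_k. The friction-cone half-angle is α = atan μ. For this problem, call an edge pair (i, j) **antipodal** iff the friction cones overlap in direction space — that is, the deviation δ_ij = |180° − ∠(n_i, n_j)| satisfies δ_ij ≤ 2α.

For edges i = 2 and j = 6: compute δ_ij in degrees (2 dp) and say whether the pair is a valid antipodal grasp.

α = atan 0.4 = 21.80°;  2α = 43.60°
edge 2: e_2 = (-0.92, -0.10);  n_2 = (-0.1081, +0.9941)
edge 6: e_6 = (+1.89, -0.46);  n_6 = (-0.2365, -0.9716)
∠(n_2, n_6) = 160.12°
δ = |180° − 160.12°| = 19.88°
19.88° ≤ 2α = 43.60°  →  valid

δ = 19.88°, valid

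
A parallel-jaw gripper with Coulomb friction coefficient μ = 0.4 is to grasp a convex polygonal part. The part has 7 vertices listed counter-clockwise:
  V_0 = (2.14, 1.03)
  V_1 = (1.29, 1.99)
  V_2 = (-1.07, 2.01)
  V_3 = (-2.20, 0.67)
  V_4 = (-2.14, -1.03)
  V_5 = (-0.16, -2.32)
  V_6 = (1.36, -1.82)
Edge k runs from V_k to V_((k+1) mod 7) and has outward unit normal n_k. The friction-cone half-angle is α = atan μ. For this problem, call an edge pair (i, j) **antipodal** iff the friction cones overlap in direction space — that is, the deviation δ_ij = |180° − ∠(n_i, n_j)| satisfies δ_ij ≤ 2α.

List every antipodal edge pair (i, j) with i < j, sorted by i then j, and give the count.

count = 7; pairs: (0,3), (0,4), (1,4), (1,5), (2,5), (2,6), (3,6)

α = atan 0.4 = 21.80°;  2α = 43.60°
n_0 = (+0.7487, +0.6629)
n_1 = (+0.0085, +1.0000)
n_2 = (-0.7645, +0.6447)
n_3 = (-0.9994, -0.0353)
n_4 = (-0.5459, -0.8379)
n_5 = (+0.3125, -0.9499)
n_6 = (+0.9645, -0.2640)
  (0,1): δ = 132.01°  ·
  (0,2): δ = 81.66°  ·
  (0,3): δ = 39.50°  ✓
  (0,4): δ = 15.39°  ✓
  (0,5): δ = 66.69°  ·
  (0,6): δ = 123.17°  ·
  (1,2): δ = 129.65°  ·
  (1,3): δ = 87.49°  ·
  (1,4): δ = 32.60°  ✓
  (1,5): δ = 18.69°  ✓
  (1,6): δ = 75.18°  ·
  (2,3): δ = 137.84°  ·
  (2,4): δ = 82.94°  ·
  (2,5): δ = 31.65°  ✓
  (2,6): δ = 24.83°  ✓
  (3,4): δ = 125.11°  ·
  (3,5): δ = 73.81°  ·
  (3,6): δ = 17.33°  ✓
  (4,5): δ = 128.71°  ·
  (4,6): δ = 72.22°  ·
  (5,6): δ = 123.51°  ·
antipodal pairs: 7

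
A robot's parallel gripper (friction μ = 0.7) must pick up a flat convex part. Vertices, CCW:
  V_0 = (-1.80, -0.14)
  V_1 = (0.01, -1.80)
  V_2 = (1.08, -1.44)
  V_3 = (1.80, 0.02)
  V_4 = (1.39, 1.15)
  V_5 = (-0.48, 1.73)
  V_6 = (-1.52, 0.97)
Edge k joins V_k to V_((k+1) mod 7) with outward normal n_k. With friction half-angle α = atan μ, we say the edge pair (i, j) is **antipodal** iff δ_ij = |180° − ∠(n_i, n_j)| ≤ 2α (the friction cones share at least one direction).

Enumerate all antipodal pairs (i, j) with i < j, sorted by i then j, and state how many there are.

count = 8; pairs: (0,3), (0,4), (1,4), (1,5), (1,6), (2,5), (2,6), (3,6)

α = atan 0.7 = 34.99°;  2α = 69.98°
n_0 = (-0.6759, -0.7370)
n_1 = (+0.3189, -0.9478)
n_2 = (+0.8969, -0.4423)
n_3 = (+0.9400, +0.3411)
n_4 = (+0.2962, +0.9551)
n_5 = (-0.5900, +0.8074)
n_6 = (-0.9696, +0.2446)
  (0,1): δ = 118.88°  ·
  (0,2): δ = 73.73°  ·
  (0,3): δ = 27.53°  ✓
  (0,4): δ = 25.29°  ✓
  (0,5): δ = 78.68°  ·
  (0,6): δ = 118.37°  ·
  (1,2): δ = 134.85°  ·
  (1,3): δ = 88.65°  ·
  (1,4): δ = 35.83°  ✓
  (1,5): δ = 17.56°  ✓
  (1,6): δ = 57.25°  ✓
  (2,3): δ = 133.81°  ·
  (2,4): δ = 80.98°  ·
  (2,5): δ = 27.59°  ✓
  (2,6): δ = 12.09°  ✓
  (3,4): δ = 127.17°  ·
  (3,5): δ = 73.78°  ·
  (3,6): δ = 34.10°  ✓
  (4,5): δ = 126.61°  ·
  (4,6): δ = 86.93°  ·
  (5,6): δ = 140.32°  ·
antipodal pairs: 8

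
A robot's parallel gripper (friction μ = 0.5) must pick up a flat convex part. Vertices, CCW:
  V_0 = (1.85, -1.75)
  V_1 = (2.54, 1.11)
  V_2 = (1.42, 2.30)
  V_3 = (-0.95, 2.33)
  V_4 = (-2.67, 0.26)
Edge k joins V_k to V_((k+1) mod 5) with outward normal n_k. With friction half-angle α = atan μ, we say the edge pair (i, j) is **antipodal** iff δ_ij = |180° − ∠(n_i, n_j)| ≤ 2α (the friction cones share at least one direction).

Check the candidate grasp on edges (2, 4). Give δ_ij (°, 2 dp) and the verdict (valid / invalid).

δ = 23.25°, valid

α = atan 0.5 = 26.57°;  2α = 53.13°
edge 2: e_2 = (-2.37, +0.03);  n_2 = (+0.0127, +0.9999)
edge 4: e_4 = (+4.52, -2.01);  n_4 = (-0.4063, -0.9137)
∠(n_2, n_4) = 156.75°
δ = |180° − 156.75°| = 23.25°
23.25° ≤ 2α = 53.13°  →  valid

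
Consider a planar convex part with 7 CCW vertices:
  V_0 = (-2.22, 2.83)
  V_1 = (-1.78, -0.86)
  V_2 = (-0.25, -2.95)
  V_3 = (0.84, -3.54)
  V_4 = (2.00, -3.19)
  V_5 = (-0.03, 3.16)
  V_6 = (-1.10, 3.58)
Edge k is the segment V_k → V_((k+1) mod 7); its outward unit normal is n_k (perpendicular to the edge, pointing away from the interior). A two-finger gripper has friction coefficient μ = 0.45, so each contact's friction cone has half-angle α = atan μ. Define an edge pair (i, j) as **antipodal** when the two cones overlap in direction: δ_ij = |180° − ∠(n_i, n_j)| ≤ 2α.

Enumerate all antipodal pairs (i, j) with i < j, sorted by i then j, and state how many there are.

α = atan 0.45 = 24.23°;  2α = 48.46°
n_0 = (-0.9930, -0.1184)
n_1 = (-0.8069, -0.5907)
n_2 = (-0.4760, -0.8794)
n_3 = (+0.2889, -0.9574)
n_4 = (+0.9525, +0.3045)
n_5 = (+0.3654, +0.9309)
n_6 = (-0.5564, +0.8309)
  (0,1): δ = 150.59°  ·
  (0,2): δ = 125.23°  ·
  (0,3): δ = 80.01°  ·
  (0,4): δ = 10.93°  ✓
  (0,5): δ = 61.77°  ·
  (0,6): δ = 117.01°  ·
  (1,2): δ = 154.63°  ·
  (1,3): δ = 109.42°  ·
  (1,4): δ = 18.48°  ✓
  (1,5): δ = 32.36°  ✓
  (1,6): δ = 87.60°  ·
  (2,3): δ = 134.78°  ·
  (2,4): δ = 43.85°  ✓
  (2,5): δ = 6.99°  ✓
  (2,6): δ = 62.23°  ·
  (3,4): δ = 89.06°  ·
  (3,5): δ = 38.22°  ✓
  (3,6): δ = 17.02°  ✓
  (4,5): δ = 129.16°  ·
  (4,6): δ = 73.92°  ·
  (5,6): δ = 124.76°  ·
antipodal pairs: 7

count = 7; pairs: (0,4), (1,4), (1,5), (2,4), (2,5), (3,5), (3,6)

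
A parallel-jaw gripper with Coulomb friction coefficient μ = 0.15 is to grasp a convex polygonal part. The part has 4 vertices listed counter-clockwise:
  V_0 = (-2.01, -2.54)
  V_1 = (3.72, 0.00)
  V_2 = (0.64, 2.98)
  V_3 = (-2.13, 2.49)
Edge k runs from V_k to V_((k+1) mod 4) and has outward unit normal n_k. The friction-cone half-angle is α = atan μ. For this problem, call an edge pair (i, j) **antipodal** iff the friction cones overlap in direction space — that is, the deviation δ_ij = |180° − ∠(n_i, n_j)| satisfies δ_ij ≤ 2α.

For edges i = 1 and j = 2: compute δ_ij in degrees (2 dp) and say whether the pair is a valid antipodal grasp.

δ = 125.91°, invalid

α = atan 0.15 = 8.53°;  2α = 17.06°
edge 1: e_1 = (-3.08, +2.98);  n_1 = (+0.6953, +0.7187)
edge 2: e_2 = (-2.77, -0.49);  n_2 = (-0.1742, +0.9847)
∠(n_1, n_2) = 54.09°
δ = |180° − 54.09°| = 125.91°
125.91° > 2α = 17.06°  →  invalid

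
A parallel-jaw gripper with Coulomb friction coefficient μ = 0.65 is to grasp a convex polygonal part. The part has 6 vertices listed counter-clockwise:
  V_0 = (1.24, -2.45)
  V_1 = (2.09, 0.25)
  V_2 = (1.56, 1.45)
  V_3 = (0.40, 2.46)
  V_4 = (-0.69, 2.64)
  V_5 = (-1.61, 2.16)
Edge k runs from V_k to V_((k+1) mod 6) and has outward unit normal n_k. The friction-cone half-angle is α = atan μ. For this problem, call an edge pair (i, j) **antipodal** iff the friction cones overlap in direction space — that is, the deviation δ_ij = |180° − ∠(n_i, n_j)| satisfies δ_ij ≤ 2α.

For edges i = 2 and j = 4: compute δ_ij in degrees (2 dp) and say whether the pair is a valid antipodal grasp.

δ = 111.40°, invalid

α = atan 0.65 = 33.02°;  2α = 66.05°
edge 2: e_2 = (-1.16, +1.01);  n_2 = (+0.6567, +0.7542)
edge 4: e_4 = (-0.92, -0.48);  n_4 = (-0.4626, +0.8866)
∠(n_2, n_4) = 68.60°
δ = |180° − 68.60°| = 111.40°
111.40° > 2α = 66.05°  →  invalid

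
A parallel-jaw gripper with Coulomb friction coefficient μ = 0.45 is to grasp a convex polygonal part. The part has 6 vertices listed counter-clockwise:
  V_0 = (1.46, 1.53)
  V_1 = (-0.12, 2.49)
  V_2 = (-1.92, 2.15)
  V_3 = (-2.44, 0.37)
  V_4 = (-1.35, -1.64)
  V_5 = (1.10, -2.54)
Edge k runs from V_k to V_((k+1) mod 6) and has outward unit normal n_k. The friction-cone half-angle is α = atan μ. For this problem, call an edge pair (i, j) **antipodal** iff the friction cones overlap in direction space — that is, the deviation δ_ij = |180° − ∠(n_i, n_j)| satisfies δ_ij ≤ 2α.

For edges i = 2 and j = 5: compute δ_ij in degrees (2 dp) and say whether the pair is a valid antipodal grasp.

δ = 11.23°, valid

α = atan 0.45 = 24.23°;  2α = 48.46°
edge 2: e_2 = (-0.52, -1.78);  n_2 = (-0.9599, +0.2804)
edge 5: e_5 = (+0.36, +4.07);  n_5 = (+0.9961, -0.0881)
∠(n_2, n_5) = 168.77°
δ = |180° − 168.77°| = 11.23°
11.23° ≤ 2α = 48.46°  →  valid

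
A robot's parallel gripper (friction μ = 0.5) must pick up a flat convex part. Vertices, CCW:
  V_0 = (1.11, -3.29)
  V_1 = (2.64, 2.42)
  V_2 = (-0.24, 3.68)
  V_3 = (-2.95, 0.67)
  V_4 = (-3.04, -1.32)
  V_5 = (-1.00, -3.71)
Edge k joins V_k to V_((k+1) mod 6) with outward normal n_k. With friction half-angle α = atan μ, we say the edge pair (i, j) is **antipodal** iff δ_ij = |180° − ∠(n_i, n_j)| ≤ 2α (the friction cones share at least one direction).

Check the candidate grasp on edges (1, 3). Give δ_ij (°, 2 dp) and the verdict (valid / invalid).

δ = 68.96°, invalid

α = atan 0.5 = 26.57°;  2α = 53.13°
edge 1: e_1 = (-2.88, +1.26);  n_1 = (+0.4008, +0.9162)
edge 3: e_3 = (-0.09, -1.99);  n_3 = (-0.9990, +0.0452)
∠(n_1, n_3) = 111.04°
δ = |180° − 111.04°| = 68.96°
68.96° > 2α = 53.13°  →  invalid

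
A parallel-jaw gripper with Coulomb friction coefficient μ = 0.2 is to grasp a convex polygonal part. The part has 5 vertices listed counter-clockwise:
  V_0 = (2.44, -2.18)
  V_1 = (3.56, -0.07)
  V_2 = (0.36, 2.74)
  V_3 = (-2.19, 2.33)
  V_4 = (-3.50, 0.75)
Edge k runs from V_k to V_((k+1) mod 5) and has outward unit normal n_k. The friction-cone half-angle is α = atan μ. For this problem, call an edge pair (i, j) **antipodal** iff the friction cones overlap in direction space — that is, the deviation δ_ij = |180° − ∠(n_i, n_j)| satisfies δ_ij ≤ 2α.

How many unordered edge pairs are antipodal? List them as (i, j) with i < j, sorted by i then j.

α = atan 0.2 = 11.31°;  2α = 22.62°
n_0 = (+0.8833, -0.4688)
n_1 = (+0.6598, +0.7514)
n_2 = (-0.1587, +0.9873)
n_3 = (-0.7698, +0.6383)
n_4 = (-0.4424, -0.8968)
  (0,1): δ = 103.33°  ·
  (0,2): δ = 52.91°  ·
  (0,3): δ = 11.70°  ✓
  (0,4): δ = 91.70°  ·
  (1,2): δ = 129.58°  ·
  (1,3): δ = 88.38°  ·
  (1,4): δ = 15.03°  ✓
  (2,3): δ = 138.80°  ·
  (2,4): δ = 35.39°  ·
  (3,4): δ = 76.59°  ·
antipodal pairs: 2

count = 2; pairs: (0,3), (1,4)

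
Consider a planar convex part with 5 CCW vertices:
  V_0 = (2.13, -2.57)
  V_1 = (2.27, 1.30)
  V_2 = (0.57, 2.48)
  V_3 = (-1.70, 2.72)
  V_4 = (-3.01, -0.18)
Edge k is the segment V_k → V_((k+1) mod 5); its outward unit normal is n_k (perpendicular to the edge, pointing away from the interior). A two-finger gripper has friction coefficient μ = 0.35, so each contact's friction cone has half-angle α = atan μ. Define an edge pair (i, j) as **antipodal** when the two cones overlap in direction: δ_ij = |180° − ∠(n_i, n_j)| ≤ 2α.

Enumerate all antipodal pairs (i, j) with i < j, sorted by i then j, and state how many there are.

α = atan 0.35 = 19.29°;  2α = 38.58°
n_0 = (+0.9993, -0.0362)
n_1 = (+0.5702, +0.8215)
n_2 = (+0.1051, +0.9945)
n_3 = (-0.9113, +0.4117)
n_4 = (-0.4216, -0.9068)
  (0,1): δ = 122.69°  ·
  (0,2): δ = 93.96°  ·
  (0,3): δ = 22.24°  ✓
  (0,4): δ = 67.13°  ·
  (1,2): δ = 151.27°  ·
  (1,3): δ = 79.54°  ·
  (1,4): δ = 9.83°  ✓
  (2,3): δ = 108.27°  ·
  (2,4): δ = 18.90°  ✓
  (3,4): δ = 90.63°  ·
antipodal pairs: 3

count = 3; pairs: (0,3), (1,4), (2,4)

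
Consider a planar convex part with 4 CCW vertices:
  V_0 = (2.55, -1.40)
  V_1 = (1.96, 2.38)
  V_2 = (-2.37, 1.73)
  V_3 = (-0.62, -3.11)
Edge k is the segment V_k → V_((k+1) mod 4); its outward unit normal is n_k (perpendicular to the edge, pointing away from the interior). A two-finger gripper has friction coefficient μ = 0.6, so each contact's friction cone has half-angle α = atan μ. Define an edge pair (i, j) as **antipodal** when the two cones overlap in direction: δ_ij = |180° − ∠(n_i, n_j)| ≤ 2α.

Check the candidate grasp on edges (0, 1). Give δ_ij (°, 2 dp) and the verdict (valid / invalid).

δ = 90.33°, invalid

α = atan 0.6 = 30.96°;  2α = 61.93°
edge 0: e_0 = (-0.59, +3.78);  n_0 = (+0.9880, +0.1542)
edge 1: e_1 = (-4.33, -0.65);  n_1 = (-0.1485, +0.9889)
∠(n_0, n_1) = 89.67°
δ = |180° − 89.67°| = 90.33°
90.33° > 2α = 61.93°  →  invalid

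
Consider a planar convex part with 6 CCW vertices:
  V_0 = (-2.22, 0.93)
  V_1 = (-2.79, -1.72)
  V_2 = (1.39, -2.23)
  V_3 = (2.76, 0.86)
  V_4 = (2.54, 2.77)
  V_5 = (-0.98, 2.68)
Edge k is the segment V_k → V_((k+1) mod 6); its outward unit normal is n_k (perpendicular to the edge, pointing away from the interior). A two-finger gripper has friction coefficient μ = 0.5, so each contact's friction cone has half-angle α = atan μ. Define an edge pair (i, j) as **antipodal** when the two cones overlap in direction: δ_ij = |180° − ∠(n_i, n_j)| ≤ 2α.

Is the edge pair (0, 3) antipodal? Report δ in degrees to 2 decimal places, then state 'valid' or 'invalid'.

α = atan 0.5 = 26.57°;  2α = 53.13°
edge 0: e_0 = (-0.57, -2.65);  n_0 = (-0.9776, +0.2103)
edge 3: e_3 = (-0.22, +1.91);  n_3 = (+0.9934, +0.1144)
∠(n_0, n_3) = 161.29°
δ = |180° − 161.29°| = 18.71°
18.71° ≤ 2α = 53.13°  →  valid

δ = 18.71°, valid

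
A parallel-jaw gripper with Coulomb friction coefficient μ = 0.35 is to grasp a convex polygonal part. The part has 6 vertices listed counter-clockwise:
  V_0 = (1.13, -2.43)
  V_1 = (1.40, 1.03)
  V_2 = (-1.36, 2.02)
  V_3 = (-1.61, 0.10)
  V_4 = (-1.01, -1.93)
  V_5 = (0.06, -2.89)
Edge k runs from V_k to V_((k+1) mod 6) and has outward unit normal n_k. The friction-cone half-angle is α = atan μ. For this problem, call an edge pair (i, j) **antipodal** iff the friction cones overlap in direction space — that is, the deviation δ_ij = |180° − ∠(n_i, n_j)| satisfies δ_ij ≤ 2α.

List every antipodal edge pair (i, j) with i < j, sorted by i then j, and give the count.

α = atan 0.35 = 19.29°;  2α = 38.58°
n_0 = (+0.9970, -0.0778)
n_1 = (+0.3376, +0.9413)
n_2 = (-0.9916, +0.1291)
n_3 = (-0.9590, -0.2834)
n_4 = (-0.6678, -0.7443)
n_5 = (+0.3950, -0.9187)
  (0,1): δ = 105.27°  ·
  (0,2): δ = 2.96°  ✓
  (0,3): δ = 20.93°  ✓
  (0,4): δ = 52.56°  ·
  (0,5): δ = 117.73°  ·
  (1,2): δ = 77.69°  ·
  (1,3): δ = 53.80°  ·
  (1,4): δ = 22.17°  ✓
  (1,5): δ = 43.00°  ·
  (2,3): δ = 156.12°  ·
  (2,4): δ = 124.48°  ·
  (2,5): δ = 59.32°  ·
  (3,4): δ = 148.36°  ·
  (3,5): δ = 83.20°  ·
  (4,5): δ = 114.84°  ·
antipodal pairs: 3

count = 3; pairs: (0,2), (0,3), (1,4)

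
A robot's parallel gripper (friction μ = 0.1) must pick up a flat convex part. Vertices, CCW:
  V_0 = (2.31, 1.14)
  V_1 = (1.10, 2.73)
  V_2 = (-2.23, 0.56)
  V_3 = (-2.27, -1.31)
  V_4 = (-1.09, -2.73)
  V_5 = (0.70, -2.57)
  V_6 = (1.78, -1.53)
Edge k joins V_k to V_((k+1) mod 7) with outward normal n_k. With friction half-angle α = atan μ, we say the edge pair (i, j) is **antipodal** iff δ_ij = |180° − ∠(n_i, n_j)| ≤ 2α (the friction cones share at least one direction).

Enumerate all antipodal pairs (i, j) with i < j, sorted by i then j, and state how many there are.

count = 3; pairs: (0,3), (1,5), (2,6)

α = atan 0.1 = 5.71°;  2α = 11.42°
n_0 = (+0.7958, +0.6056)
n_1 = (-0.5460, +0.8378)
n_2 = (-0.9998, +0.0214)
n_3 = (-0.7691, -0.6391)
n_4 = (+0.0890, -0.9960)
n_5 = (+0.6936, -0.7203)
n_6 = (+0.9809, -0.1947)
  (0,1): δ = 94.18°  ·
  (0,2): δ = 38.50°  ·
  (0,3): δ = 2.45°  ✓
  (0,4): δ = 57.84°  ·
  (0,5): δ = 96.65°  ·
  (0,6): δ = 131.50°  ·
  (1,2): δ = 124.32°  ·
  (1,3): δ = 83.36°  ·
  (1,4): δ = 27.98°  ·
  (1,5): δ = 10.83°  ✓
  (1,6): δ = 45.68°  ·
  (2,3): δ = 139.05°  ·
  (2,4): δ = 83.67°  ·
  (2,5): δ = 44.86°  ·
  (2,6): δ = 10.00°  ✓
  (3,4): δ = 124.62°  ·
  (3,5): δ = 85.81°  ·
  (3,6): δ = 50.95°  ·
  (4,5): δ = 141.19°  ·
  (4,6): δ = 106.34°  ·
  (5,6): δ = 145.15°  ·
antipodal pairs: 3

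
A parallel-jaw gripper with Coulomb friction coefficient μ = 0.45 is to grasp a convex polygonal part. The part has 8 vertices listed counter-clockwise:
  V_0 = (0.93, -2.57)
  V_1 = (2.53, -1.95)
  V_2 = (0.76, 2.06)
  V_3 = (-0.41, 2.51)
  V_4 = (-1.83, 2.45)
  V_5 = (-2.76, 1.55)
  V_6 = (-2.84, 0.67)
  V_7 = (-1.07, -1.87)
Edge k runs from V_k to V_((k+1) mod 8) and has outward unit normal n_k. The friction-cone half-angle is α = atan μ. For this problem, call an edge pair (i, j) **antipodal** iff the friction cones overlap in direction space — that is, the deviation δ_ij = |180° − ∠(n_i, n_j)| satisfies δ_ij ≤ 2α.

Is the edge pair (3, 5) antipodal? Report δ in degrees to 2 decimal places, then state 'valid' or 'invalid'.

δ = 97.61°, invalid

α = atan 0.45 = 24.23°;  2α = 48.46°
edge 3: e_3 = (-1.42, -0.06);  n_3 = (-0.0422, +0.9991)
edge 5: e_5 = (-0.08, -0.88);  n_5 = (-0.9959, +0.0905)
∠(n_3, n_5) = 82.39°
δ = |180° − 82.39°| = 97.61°
97.61° > 2α = 48.46°  →  invalid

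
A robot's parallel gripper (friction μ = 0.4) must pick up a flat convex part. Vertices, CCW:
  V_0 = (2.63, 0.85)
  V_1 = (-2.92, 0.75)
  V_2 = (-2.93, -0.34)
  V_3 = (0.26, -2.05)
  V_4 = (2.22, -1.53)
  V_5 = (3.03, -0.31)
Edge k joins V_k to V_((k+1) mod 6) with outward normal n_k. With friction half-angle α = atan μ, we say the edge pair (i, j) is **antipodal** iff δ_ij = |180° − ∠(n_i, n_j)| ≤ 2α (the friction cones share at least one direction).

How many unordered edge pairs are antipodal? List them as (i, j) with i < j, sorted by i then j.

α = atan 0.4 = 21.80°;  2α = 43.60°
n_0 = (-0.0180, +0.9998)
n_1 = (-1.0000, +0.0092)
n_2 = (-0.4725, -0.8814)
n_3 = (+0.2564, -0.9666)
n_4 = (+0.8331, -0.5531)
n_5 = (+0.9454, +0.3260)
  (0,1): δ = 91.56°  ·
  (0,2): δ = 29.23°  ✓
  (0,3): δ = 13.83°  ✓
  (0,4): δ = 55.39°  ·
  (0,5): δ = 107.99°  ·
  (1,2): δ = 117.67°  ·
  (1,3): δ = 74.62°  ·
  (1,4): δ = 33.06°  ✓
  (1,5): δ = 19.55°  ✓
  (2,3): δ = 136.95°  ·
  (2,4): δ = 95.39°  ·
  (2,5): δ = 42.78°  ✓
  (3,4): δ = 138.44°  ·
  (3,5): δ = 85.83°  ·
  (4,5): δ = 127.39°  ·
antipodal pairs: 5

count = 5; pairs: (0,2), (0,3), (1,4), (1,5), (2,5)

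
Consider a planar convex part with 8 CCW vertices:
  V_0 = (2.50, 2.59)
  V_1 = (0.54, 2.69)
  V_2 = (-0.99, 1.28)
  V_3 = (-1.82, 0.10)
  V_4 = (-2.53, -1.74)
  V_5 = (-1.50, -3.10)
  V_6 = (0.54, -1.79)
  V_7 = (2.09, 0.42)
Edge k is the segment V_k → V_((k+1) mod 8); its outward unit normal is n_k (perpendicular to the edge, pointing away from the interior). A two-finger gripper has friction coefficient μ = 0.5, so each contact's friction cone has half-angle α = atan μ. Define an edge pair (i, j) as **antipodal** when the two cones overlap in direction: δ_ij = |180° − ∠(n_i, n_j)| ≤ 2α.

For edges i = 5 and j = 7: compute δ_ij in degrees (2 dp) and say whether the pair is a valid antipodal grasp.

α = atan 0.5 = 26.57°;  2α = 53.13°
edge 5: e_5 = (+2.04, +1.31);  n_5 = (+0.5403, -0.8414)
edge 7: e_7 = (+0.41, +2.17);  n_7 = (+0.9826, -0.1857)
∠(n_5, n_7) = 46.59°
δ = |180° − 46.59°| = 133.41°
133.41° > 2α = 53.13°  →  invalid

δ = 133.41°, invalid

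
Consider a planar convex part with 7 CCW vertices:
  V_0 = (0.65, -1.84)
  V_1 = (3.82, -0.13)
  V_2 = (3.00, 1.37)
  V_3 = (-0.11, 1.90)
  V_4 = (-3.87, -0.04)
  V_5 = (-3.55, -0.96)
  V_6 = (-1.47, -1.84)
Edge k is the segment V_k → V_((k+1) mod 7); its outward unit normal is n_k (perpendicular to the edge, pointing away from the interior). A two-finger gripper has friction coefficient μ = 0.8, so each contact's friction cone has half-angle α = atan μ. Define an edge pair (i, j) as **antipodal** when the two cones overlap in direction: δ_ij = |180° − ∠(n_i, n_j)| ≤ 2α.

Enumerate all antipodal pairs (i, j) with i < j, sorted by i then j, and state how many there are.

count = 10; pairs: (0,2), (0,3), (1,4), (1,5), (1,6), (2,4), (2,5), (2,6), (3,5), (3,6)

α = atan 0.8 = 38.66°;  2α = 77.32°
n_0 = (+0.4748, -0.8801)
n_1 = (+0.8774, +0.4797)
n_2 = (+0.1680, +0.9858)
n_3 = (-0.4585, +0.8887)
n_4 = (-0.9445, -0.3285)
n_5 = (-0.3896, -0.9210)
n_6 = (+0.0000, -1.0000)
  (0,1): δ = 89.68°  ·
  (0,2): δ = 38.02°  ✓
  (0,3): δ = 1.05°  ✓
  (0,4): δ = 80.84°  ·
  (0,5): δ = 128.72°  ·
  (0,6): δ = 151.66°  ·
  (1,2): δ = 128.34°  ·
  (1,3): δ = 91.37°  ·
  (1,4): δ = 9.48°  ✓
  (1,5): δ = 38.40°  ✓
  (1,6): δ = 61.34°  ✓
  (2,3): δ = 143.04°  ·
  (2,4): δ = 61.15°  ✓
  (2,5): δ = 13.26°  ✓
  (2,6): δ = 9.67°  ✓
  (3,4): δ = 98.11°  ·
  (3,5): δ = 50.22°  ✓
  (3,6): δ = 27.29°  ✓
  (4,5): δ = 132.11°  ·
  (4,6): δ = 109.18°  ·
  (5,6): δ = 157.07°  ·
antipodal pairs: 10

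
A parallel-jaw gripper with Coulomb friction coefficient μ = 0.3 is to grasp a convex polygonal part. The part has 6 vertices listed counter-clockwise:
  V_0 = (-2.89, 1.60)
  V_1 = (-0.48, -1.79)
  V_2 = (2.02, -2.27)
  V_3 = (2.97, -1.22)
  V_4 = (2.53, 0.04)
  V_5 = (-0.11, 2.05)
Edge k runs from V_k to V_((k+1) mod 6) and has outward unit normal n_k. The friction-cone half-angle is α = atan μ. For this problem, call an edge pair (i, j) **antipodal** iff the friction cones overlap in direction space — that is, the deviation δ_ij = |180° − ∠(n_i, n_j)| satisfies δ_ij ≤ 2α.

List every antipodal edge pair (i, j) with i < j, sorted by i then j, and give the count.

count = 4; pairs: (0,3), (0,4), (1,4), (1,5)

α = atan 0.3 = 16.70°;  2α = 33.40°
n_0 = (-0.8150, -0.5794)
n_1 = (-0.1886, -0.9821)
n_2 = (+0.7415, -0.6709)
n_3 = (+0.9441, +0.3297)
n_4 = (+0.6058, +0.7956)
n_5 = (-0.1598, +0.9872)
  (0,1): δ = 136.28°  ·
  (0,2): δ = 77.55°  ·
  (0,3): δ = 16.16°  ✓
  (0,4): δ = 17.31°  ✓
  (0,5): δ = 63.79°  ·
  (1,2): δ = 121.27°  ·
  (1,3): δ = 59.88°  ·
  (1,4): δ = 26.42°  ✓
  (1,5): δ = 20.06°  ✓
  (2,3): δ = 118.61°  ·
  (2,4): δ = 85.15°  ·
  (2,5): δ = 38.67°  ·
  (3,4): δ = 146.53°  ·
  (3,5): δ = 100.05°  ·
  (4,5): δ = 133.52°  ·
antipodal pairs: 4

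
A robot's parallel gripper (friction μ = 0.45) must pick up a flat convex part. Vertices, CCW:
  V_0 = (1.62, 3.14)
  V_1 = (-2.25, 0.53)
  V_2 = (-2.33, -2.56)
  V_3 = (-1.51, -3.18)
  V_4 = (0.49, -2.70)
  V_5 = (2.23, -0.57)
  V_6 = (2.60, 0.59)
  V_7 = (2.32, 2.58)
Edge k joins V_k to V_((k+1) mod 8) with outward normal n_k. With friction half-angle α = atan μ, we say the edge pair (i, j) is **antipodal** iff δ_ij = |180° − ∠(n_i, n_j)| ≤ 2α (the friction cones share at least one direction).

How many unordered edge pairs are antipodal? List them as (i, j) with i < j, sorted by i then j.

count = 8; pairs: (0,3), (0,4), (0,5), (1,4), (1,5), (1,6), (2,6), (2,7)

α = atan 0.45 = 24.23°;  2α = 48.46°
n_0 = (-0.5591, +0.8291)
n_1 = (-0.9997, +0.0259)
n_2 = (-0.6031, -0.7977)
n_3 = (+0.2334, -0.9724)
n_4 = (+0.7744, -0.6326)
n_5 = (+0.9527, -0.3039)
n_6 = (+0.9902, +0.1393)
n_7 = (+0.6247, +0.7809)
  (0,1): δ = 125.48°  ·
  (0,2): δ = 71.09°  ·
  (0,3): δ = 20.50°  ✓
  (0,4): δ = 16.76°  ✓
  (0,5): δ = 38.31°  ✓
  (0,6): δ = 64.01°  ·
  (0,7): δ = 107.34°  ·
  (1,2): δ = 125.61°  ·
  (1,3): δ = 75.02°  ·
  (1,4): δ = 37.76°  ✓
  (1,5): δ = 16.21°  ✓
  (1,6): δ = 9.49°  ✓
  (1,7): δ = 52.82°  ·
  (2,3): δ = 129.41°  ·
  (2,4): δ = 92.15°  ·
  (2,5): δ = 70.60°  ·
  (2,6): δ = 44.90°  ✓
  (2,7): δ = 1.57°  ✓
  (3,4): δ = 142.74°  ·
  (3,5): δ = 121.19°  ·
  (3,6): δ = 95.49°  ·
  (3,7): δ = 52.16°  ·
  (4,5): δ = 158.45°  ·
  (4,6): δ = 132.75°  ·
  (4,7): δ = 89.41°  ·
  (5,6): δ = 154.30°  ·
  (5,7): δ = 110.97°  ·
  (6,7): δ = 136.67°  ·
antipodal pairs: 8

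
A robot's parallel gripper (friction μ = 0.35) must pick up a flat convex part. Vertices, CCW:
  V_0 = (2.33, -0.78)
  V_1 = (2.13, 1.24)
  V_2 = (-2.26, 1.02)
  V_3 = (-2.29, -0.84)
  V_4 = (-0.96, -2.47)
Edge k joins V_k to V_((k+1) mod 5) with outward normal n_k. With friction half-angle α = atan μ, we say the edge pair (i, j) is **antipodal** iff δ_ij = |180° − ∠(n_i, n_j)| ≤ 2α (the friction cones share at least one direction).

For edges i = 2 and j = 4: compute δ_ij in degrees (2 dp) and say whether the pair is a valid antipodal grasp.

δ = 61.89°, invalid

α = atan 0.35 = 19.29°;  2α = 38.58°
edge 2: e_2 = (-0.03, -1.86);  n_2 = (-0.9999, +0.0161)
edge 4: e_4 = (+3.29, +1.69);  n_4 = (+0.4569, -0.8895)
∠(n_2, n_4) = 118.11°
δ = |180° − 118.11°| = 61.89°
61.89° > 2α = 38.58°  →  invalid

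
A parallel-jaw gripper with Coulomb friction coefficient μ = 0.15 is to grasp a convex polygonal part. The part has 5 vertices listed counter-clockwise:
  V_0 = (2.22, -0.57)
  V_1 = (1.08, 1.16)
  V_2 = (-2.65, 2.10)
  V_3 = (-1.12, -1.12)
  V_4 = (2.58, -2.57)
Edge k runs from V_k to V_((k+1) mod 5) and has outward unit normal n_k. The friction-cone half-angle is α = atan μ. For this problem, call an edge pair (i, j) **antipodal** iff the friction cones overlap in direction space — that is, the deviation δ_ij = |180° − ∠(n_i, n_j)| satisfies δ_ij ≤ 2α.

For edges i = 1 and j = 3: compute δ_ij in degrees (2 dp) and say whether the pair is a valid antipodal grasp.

α = atan 0.15 = 8.53°;  2α = 17.06°
edge 1: e_1 = (-3.73, +0.94);  n_1 = (+0.2444, +0.9697)
edge 3: e_3 = (+3.70, -1.45);  n_3 = (-0.3649, -0.9311)
∠(n_1, n_3) = 172.74°
δ = |180° − 172.74°| = 7.26°
7.26° ≤ 2α = 17.06°  →  valid

δ = 7.26°, valid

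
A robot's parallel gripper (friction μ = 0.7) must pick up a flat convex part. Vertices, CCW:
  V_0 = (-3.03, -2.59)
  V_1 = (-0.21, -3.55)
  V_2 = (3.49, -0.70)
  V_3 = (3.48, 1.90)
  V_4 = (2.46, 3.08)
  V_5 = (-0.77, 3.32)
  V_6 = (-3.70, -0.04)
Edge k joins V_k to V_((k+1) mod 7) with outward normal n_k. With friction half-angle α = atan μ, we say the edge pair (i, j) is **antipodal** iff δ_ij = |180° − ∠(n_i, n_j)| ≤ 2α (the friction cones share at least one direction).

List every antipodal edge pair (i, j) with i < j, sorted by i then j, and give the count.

α = atan 0.7 = 34.99°;  2α = 69.98°
n_0 = (-0.3223, -0.9466)
n_1 = (+0.6102, -0.7922)
n_2 = (+1.0000, +0.0038)
n_3 = (+0.7565, +0.6540)
n_4 = (+0.0741, +0.9973)
n_5 = (-0.7537, +0.6572)
n_6 = (-0.9672, -0.2541)
  (0,1): δ = 123.59°  ·
  (0,2): δ = 70.98°  ·
  (0,3): δ = 30.36°  ✓
  (0,4): δ = 14.55°  ✓
  (0,5): δ = 67.71°  ✓
  (0,6): δ = 123.52°  ·
  (1,2): δ = 127.39°  ·
  (1,3): δ = 86.77°  ·
  (1,4): δ = 41.86°  ✓
  (1,5): δ = 11.30°  ✓
  (1,6): δ = 67.12°  ✓
  (2,3): δ = 139.38°  ·
  (2,4): δ = 94.47°  ·
  (2,5): δ = 41.31°  ✓
  (2,6): δ = 14.50°  ✓
  (3,4): δ = 135.09°  ·
  (3,5): δ = 81.93°  ·
  (3,6): δ = 26.12°  ✓
  (4,5): δ = 126.84°  ·
  (4,6): δ = 71.03°  ·
  (5,6): δ = 124.19°  ·
antipodal pairs: 9

count = 9; pairs: (0,3), (0,4), (0,5), (1,4), (1,5), (1,6), (2,5), (2,6), (3,6)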